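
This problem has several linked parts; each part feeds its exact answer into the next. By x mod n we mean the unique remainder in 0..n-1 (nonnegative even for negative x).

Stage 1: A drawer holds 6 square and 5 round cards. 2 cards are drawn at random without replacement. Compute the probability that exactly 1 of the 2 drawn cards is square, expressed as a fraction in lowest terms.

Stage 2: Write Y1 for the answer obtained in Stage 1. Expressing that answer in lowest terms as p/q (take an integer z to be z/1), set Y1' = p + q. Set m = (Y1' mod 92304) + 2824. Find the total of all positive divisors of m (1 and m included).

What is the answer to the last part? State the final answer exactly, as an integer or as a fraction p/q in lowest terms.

Stage 1: total draws C(11,2) = 55; favorable C(6,1)*C(5,1) = 30; P = 6/11; answer 6/11
Stage 2: Y1 = 6/11; threaded value p + q = 17; m = 2841; 2841 = 3 * 947; sigma = (1 + 3) * (1 + 947) = 4 * 948 = 3792; answer 3792

3792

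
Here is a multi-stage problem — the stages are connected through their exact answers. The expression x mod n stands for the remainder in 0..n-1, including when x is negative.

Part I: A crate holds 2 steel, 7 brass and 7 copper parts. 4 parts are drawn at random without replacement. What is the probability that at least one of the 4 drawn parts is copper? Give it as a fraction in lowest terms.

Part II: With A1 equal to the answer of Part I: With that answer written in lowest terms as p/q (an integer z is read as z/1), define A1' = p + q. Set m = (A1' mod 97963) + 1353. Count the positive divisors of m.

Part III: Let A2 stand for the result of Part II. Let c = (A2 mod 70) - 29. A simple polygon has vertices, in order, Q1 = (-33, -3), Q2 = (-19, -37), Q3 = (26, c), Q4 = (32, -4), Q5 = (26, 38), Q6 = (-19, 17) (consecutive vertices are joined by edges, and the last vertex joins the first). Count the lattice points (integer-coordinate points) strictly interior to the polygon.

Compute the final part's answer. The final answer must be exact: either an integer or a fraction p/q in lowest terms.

3142

Part I: total draws C(16,4) = 1820; complement C(9,4) = 126; favorable 1820 - 126 = 1694; P = 121/130; answer 121/130
Part II: A1 = 121/130; threaded value p + q = 251; m = 1604; 1604 = 2^2 * 401; number of divisors = (2+1) * (1+1) = 6; answer 6
Part III: A2 = 6; c = -23; cross terms: (-33*-37 - -19*-3)=1164, (-19*-23 - 26*-37)=1399, (26*-4 - 32*-23)=632, (32*38 - 26*-4)=1320, (26*17 - -19*38)=1164, (-19*-3 - -33*17)=618; twice the area = |6297| = 6297; area = 6297/2; boundary points = 2 + 1 + 1 + 6 + 3 + 2 = 15; strictly interior points = area - boundary/2 + 1 = 3142; answer 3142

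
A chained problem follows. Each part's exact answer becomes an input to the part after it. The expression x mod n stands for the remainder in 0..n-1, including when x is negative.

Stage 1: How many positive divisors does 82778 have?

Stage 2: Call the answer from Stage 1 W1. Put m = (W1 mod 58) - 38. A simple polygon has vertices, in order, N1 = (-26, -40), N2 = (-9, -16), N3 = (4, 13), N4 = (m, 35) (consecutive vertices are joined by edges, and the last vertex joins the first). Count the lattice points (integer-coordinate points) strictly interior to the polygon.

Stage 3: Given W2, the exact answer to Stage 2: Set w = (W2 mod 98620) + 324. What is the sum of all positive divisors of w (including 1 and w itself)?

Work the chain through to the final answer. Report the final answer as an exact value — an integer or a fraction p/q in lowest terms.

Stage 1: 82778 = 2 * 41389; number of divisors = (1+1) * (1+1) = 4; answer 4
Stage 2: W1 = 4; m = -34; cross terms: (-26*-16 - -9*-40)=56, (-9*13 - 4*-16)=-53, (4*35 - -34*13)=582, (-34*-40 - -26*35)=2270; twice the area = |2855| = 2855; area = 2855/2; boundary points = 1 + 1 + 2 + 1 = 5; strictly interior points = area - boundary/2 + 1 = 1426; answer 1426
Stage 3: W2 = 1426; w = 1750; 1750 = 2 * 5^3 * 7; sigma = (1 + 2) * (1 + 5 + 25 + 125) * (1 + 7) = 3 * 156 * 8 = 3744; answer 3744

3744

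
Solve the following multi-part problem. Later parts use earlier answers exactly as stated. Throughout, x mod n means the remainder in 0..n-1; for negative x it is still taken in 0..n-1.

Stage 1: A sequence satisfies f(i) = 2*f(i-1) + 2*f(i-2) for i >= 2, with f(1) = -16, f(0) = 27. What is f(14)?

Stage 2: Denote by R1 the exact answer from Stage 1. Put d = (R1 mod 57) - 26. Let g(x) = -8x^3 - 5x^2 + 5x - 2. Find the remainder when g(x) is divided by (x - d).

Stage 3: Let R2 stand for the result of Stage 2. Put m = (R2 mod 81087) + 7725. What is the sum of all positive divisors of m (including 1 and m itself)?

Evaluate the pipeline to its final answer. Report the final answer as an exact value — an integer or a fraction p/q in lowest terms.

Stage 1: f(2) = 2*(-16) + 2*(27) = 22; iterating: f(2)=22, f(3)=12, f(4)=68, f(5)=160, f(6)=456, f(7)=1232, f(8)=3376, f(9)=9216, f(10)=25184, f(11)=68800, f(12)=187968, f(13)=513536, f(14)=1403008; answer 1403008
Stage 2: R1 = 1403008; d = -16; remainder = value at the root: -8*(-16)^3 - 5*(-16)^2 + 5*(-16)^1 - 2 = (32768) + (-1280) + (-80) + (-2) = 31406; answer 31406
Stage 3: R2 = 31406; m = 39131; 39131 = 109 * 359; sigma = (1 + 109) * (1 + 359) = 110 * 360 = 39600; answer 39600

39600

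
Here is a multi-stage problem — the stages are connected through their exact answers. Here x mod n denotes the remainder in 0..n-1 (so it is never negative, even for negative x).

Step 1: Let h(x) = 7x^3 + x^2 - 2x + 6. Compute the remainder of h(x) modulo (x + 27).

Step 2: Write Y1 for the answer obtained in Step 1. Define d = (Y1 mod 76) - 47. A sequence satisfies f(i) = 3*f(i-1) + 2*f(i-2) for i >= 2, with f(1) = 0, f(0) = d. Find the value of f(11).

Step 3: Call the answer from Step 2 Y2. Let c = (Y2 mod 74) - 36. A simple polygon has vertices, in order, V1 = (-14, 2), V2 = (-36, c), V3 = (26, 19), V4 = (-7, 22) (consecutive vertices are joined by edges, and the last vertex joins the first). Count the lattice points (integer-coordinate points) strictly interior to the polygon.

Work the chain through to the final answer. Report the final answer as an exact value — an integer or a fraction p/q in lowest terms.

671

Step 1: remainder = value at the root: 7*(-27)^3 + 1*(-27)^2 - 2*(-27)^1 + 6 = (-137781) + (729) + (54) + (6) = -136992; answer -136992
Step 2: Y1 = -136992; d = -11; f(2) = 3*(0) + 2*(-11) = -22; iterating: f(2)=-22, f(3)=-66, f(4)=-242, f(5)=-858, f(6)=-3058, f(7)=-10890, f(8)=-38786, f(9)=-138138, f(10)=-491986, f(11)=-1752234; answer -1752234
Step 3: Y2 = -1752234; c = -24; cross terms: (-14*-24 - -36*2)=408, (-36*19 - 26*-24)=-60, (26*22 - -7*19)=705, (-7*2 - -14*22)=294; twice the area = |1347| = 1347; area = 1347/2; boundary points = 2 + 1 + 3 + 1 = 7; strictly interior points = area - boundary/2 + 1 = 671; answer 671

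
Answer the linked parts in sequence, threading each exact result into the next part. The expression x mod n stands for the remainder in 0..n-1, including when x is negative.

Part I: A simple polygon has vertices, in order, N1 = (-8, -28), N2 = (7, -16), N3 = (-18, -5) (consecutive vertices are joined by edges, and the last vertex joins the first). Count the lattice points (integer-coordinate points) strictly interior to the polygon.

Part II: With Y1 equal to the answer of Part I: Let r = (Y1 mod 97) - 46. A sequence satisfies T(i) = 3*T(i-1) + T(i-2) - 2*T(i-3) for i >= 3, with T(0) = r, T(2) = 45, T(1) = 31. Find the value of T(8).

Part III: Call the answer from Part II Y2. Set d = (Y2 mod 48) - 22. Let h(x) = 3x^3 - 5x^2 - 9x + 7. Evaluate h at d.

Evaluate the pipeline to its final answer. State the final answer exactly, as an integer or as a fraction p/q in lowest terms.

-7312

Part I: cross terms: (-8*-16 - 7*-28)=324, (7*-5 - -18*-16)=-323, (-18*-28 - -8*-5)=464; twice the area = |465| = 465; area = 465/2; boundary points = 3 + 1 + 1 = 5; strictly interior points = area - boundary/2 + 1 = 231; answer 231
Part II: Y1 = 231; r = -9; T(3) = 3*(45) + 1*(31) - 2*(-9) = 184; iterating: T(3)=184, T(4)=535, T(5)=1699, T(6)=5264, T(7)=16421, T(8)=51129; answer 51129
Part III: Y2 = 51129; d = -13; 3*(-13)^3 - 5*(-13)^2 - 9*(-13)^1 + 7 = (-6591) + (-845) + (117) + (7) = -7312; answer -7312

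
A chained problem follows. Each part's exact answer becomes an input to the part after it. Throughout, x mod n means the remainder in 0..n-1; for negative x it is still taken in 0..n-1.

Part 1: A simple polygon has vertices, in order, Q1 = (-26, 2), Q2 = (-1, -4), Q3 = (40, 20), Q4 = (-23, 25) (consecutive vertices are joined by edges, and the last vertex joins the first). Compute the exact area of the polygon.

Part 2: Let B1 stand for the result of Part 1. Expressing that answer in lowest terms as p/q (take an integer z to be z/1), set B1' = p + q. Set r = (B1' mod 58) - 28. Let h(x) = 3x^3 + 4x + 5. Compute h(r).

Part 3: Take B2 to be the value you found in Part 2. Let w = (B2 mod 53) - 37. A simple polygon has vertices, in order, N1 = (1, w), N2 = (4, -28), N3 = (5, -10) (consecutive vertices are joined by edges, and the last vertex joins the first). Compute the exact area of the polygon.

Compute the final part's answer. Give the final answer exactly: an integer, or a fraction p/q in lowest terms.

Part 1: cross terms: (-26*-4 - -1*2)=106, (-1*20 - 40*-4)=140, (40*25 - -23*20)=1460, (-23*2 - -26*25)=604; twice the area = |2310| = 2310; area = 1155; answer 1155
Part 2: B1 = 1155; threaded value p + q = 1156; r = 26; 3*(26)^3 + 4*(26)^1 + 5 = (52728) + (104) + (5) = 52837; answer 52837
Part 3: B2 = 52837; w = 12; cross terms: (1*-28 - 4*12)=-76, (4*-10 - 5*-28)=100, (5*12 - 1*-10)=70; twice the area = |94| = 94; area = 47; answer 47

47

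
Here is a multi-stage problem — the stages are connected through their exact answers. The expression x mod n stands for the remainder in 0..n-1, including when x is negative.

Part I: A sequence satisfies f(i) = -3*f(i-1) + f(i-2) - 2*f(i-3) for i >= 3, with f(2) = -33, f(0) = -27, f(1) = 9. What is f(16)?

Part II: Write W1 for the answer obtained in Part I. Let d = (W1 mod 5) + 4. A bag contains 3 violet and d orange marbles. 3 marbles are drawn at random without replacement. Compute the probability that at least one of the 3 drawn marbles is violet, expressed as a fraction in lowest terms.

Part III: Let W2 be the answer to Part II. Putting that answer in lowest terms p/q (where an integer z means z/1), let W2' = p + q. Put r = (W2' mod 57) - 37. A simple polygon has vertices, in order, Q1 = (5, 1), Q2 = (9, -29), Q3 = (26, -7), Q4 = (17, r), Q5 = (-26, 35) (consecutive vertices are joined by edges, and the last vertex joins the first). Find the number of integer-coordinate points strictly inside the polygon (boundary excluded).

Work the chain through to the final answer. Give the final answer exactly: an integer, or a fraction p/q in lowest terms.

Part I: f(3) = -3*(-33) + 1*(9) - 2*(-27) = 162; iterating: f(3)=162, f(4)=-537, f(5)=1839, f(6)=-6378, f(7)=22047, f(8)=-76197, f(9)=263394, f(10)=-910473, f(11)=3147207, f(12)=-10878882, f(13)=37604799, f(14)=-129987693, f(15)=449325642, f(16)=-1553174217; answer -1553174217
Part II: W1 = -1553174217; d = 7; total draws C(10,3) = 120; complement C(7,3) = 35; favorable 120 - 35 = 85; P = 17/24; answer 17/24
Part III: W2 = 17/24; threaded value p + q = 41; r = 4; cross terms: (5*-29 - 9*1)=-154, (9*-7 - 26*-29)=691, (26*4 - 17*-7)=223, (17*35 - -26*4)=699, (-26*1 - 5*35)=-201; twice the area = |1258| = 1258; area = 629; boundary points = 2 + 1 + 1 + 1 + 1 = 6; strictly interior points = area - boundary/2 + 1 = 627; answer 627

627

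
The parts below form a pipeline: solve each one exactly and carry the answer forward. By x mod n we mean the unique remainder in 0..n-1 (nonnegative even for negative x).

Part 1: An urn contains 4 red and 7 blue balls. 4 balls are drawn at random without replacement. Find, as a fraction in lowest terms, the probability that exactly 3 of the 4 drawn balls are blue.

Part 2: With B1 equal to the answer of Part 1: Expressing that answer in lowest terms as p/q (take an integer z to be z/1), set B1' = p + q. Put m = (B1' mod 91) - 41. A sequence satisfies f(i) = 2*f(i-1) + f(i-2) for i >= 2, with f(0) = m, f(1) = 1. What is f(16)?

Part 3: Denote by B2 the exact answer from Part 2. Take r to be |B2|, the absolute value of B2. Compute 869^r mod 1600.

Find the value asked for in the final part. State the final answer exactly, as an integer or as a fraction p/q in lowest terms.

Part 1: total draws C(11,4) = 330; favorable C(7,3)*C(4,1) = 140; P = 14/33; answer 14/33
Part 2: B1 = 14/33; threaded value p + q = 47; m = 6; f(2) = 2*(1) + 1*(6) = 8; iterating: f(2)=8, f(3)=17, f(4)=42, f(5)=101, f(6)=244, f(7)=589, f(8)=1422, f(9)=3433, f(10)=8288, f(11)=20009, f(12)=48306, f(13)=116621, f(14)=281548, f(15)=679717, f(16)=1640982; answer 1640982
Part 3: B2 = 1640982; r = 1640982; squarings mod 1600: 869^1=869, 869^2=1561, 869^4=1521, 869^8=1441, 869^16=1281, 869^32=961, 869^64=321, 869^128=641, 869^256=1281, 869^512=961, 869^1024=321, 869^2048=641, 869^4096=1281, 869^8192=961, 869^16384=321, 869^32768=641, 869^65536=1281, 869^131072=961, 869^262144=321, 869^524288=641, 869^1048576=1281; 869^1640982 = 869^2 * 869^4 * 869^16 * 869^512 * 869^2048 * 869^65536 * 869^524288 * 869^1048576 = 1161 (mod 1600); answer 1161

1161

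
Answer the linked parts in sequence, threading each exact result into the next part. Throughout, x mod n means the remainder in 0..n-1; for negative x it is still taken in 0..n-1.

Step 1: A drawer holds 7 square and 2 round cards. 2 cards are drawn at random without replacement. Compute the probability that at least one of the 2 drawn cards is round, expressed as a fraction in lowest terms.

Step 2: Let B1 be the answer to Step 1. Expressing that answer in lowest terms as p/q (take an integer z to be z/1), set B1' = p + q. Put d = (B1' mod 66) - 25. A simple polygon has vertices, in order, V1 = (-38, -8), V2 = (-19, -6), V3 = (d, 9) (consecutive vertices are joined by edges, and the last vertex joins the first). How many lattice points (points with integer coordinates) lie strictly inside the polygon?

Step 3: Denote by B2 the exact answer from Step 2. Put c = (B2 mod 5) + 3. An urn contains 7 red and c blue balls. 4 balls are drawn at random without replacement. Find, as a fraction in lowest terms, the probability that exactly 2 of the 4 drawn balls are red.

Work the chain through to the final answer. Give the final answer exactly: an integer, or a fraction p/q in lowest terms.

Step 1: total draws C(9,2) = 36; complement C(7,2) = 21; favorable 36 - 21 = 15; P = 5/12; answer 5/12
Step 2: B1 = 5/12; threaded value p + q = 17; d = -8; cross terms: (-38*-6 - -19*-8)=76, (-19*9 - -8*-6)=-219, (-8*-8 - -38*9)=406; twice the area = |263| = 263; area = 263/2; boundary points = 1 + 1 + 1 = 3; strictly interior points = area - boundary/2 + 1 = 131; answer 131
Step 3: B2 = 131; c = 4; total draws C(11,4) = 330; favorable C(7,2)*C(4,2) = 126; P = 21/55; answer 21/55

21/55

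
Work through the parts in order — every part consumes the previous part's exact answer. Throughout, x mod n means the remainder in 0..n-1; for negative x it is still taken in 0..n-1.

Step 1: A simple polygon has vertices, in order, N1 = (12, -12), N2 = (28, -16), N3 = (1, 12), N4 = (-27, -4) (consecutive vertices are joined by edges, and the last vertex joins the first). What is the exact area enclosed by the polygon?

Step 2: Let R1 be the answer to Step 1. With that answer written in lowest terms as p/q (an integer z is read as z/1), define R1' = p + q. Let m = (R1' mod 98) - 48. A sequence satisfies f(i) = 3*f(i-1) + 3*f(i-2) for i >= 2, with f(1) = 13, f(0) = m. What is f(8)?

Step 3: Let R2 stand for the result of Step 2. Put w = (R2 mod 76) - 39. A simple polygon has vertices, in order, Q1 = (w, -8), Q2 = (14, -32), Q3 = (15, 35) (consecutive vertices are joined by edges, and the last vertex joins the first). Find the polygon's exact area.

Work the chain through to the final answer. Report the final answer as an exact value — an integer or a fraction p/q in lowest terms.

981/2

Step 1: cross terms: (12*-16 - 28*-12)=144, (28*12 - 1*-16)=352, (1*-4 - -27*12)=320, (-27*-12 - 12*-4)=372; twice the area = |1188| = 1188; area = 594; answer 594
Step 2: R1 = 594; threaded value p + q = 595; m = -41; f(2) = 3*(13) + 3*(-41) = -84; iterating: f(2)=-84, f(3)=-213, f(4)=-891, f(5)=-3312, f(6)=-12609, f(7)=-47763, f(8)=-181116; answer -181116
Step 3: R2 = -181116; w = 29; cross terms: (29*-32 - 14*-8)=-816, (14*35 - 15*-32)=970, (15*-8 - 29*35)=-1135; twice the area = |-981| = 981; area = 981/2; answer 981/2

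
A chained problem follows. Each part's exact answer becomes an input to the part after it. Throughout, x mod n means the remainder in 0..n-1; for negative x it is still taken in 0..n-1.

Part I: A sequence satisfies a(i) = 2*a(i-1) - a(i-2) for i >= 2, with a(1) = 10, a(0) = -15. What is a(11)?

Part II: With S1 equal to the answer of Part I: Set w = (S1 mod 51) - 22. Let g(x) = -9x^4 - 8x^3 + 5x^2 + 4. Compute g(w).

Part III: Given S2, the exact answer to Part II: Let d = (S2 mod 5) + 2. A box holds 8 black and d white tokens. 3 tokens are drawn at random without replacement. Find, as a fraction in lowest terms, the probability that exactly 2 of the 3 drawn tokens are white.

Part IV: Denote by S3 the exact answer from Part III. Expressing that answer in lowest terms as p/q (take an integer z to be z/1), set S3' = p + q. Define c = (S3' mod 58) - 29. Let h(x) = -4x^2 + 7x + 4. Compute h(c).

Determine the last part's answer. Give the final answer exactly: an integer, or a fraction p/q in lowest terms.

Part I: a(2) = 2*(10) - 1*(-15) = 35; iterating: a(2)=35, a(3)=60, a(4)=85, a(5)=110, a(6)=135, a(7)=160, a(8)=185, a(9)=210, a(10)=235, a(11)=260; answer 260
Part II: S1 = 260; w = -17; -9*(-17)^4 - 8*(-17)^3 + 5*(-17)^2 + 4 = (-751689) + (39304) + (1445) + (4) = -710936; answer -710936
Part III: S2 = -710936; d = 6; total draws C(14,3) = 364; favorable C(6,2)*C(8,1) = 120; P = 30/91; answer 30/91
Part IV: S3 = 30/91; threaded value p + q = 121; c = -24; -4*(-24)^2 + 7*(-24)^1 + 4 = (-2304) + (-168) + (4) = -2468; answer -2468

-2468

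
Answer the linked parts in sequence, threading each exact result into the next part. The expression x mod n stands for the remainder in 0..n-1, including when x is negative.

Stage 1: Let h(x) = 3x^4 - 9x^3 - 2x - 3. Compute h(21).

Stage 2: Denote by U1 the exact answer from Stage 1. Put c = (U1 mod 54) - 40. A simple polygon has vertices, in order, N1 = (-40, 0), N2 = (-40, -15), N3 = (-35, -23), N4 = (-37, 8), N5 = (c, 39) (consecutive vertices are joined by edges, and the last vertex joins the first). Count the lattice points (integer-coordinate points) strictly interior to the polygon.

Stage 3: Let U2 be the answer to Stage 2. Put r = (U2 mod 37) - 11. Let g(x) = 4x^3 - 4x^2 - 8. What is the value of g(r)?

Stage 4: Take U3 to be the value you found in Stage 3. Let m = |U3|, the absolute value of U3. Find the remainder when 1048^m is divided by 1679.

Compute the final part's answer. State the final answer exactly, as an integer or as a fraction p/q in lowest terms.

Stage 1: 3*(21)^4 - 9*(21)^3 - 2*(21)^1 - 3 = (583443) + (-83349) + (-42) + (-3) = 500049; answer 500049
Stage 2: U1 = 500049; c = -31; cross terms: (-40*-15 - -40*0)=600, (-40*-23 - -35*-15)=395, (-35*8 - -37*-23)=-1131, (-37*39 - -31*8)=-1195, (-31*0 - -40*39)=1560; twice the area = |229| = 229; area = 229/2; boundary points = 15 + 1 + 1 + 1 + 3 = 21; strictly interior points = area - boundary/2 + 1 = 105; answer 105
Stage 3: U2 = 105; r = 20; 4*(20)^3 - 4*(20)^2 - 8 = (32000) + (-1600) + (-8) = 30392; answer 30392
Stage 4: U3 = 30392; m = 30392; squarings mod 1679: 1048^1=1048, 1048^2=238, 1048^4=1237, 1048^8=600, 1048^16=694, 1048^32=1442, 1048^64=762, 1048^128=1389, 1048^256=150, 1048^512=673, 1048^1024=1278, 1048^2048=1296, 1048^4096=616, 1048^8192=2, 1048^16384=4; 1048^30392 = 1048^8 * 1048^16 * 1048^32 * 1048^128 * 1048^512 * 1048^1024 * 1048^4096 * 1048^8192 * 1048^16384 = 16 (mod 1679); answer 16

16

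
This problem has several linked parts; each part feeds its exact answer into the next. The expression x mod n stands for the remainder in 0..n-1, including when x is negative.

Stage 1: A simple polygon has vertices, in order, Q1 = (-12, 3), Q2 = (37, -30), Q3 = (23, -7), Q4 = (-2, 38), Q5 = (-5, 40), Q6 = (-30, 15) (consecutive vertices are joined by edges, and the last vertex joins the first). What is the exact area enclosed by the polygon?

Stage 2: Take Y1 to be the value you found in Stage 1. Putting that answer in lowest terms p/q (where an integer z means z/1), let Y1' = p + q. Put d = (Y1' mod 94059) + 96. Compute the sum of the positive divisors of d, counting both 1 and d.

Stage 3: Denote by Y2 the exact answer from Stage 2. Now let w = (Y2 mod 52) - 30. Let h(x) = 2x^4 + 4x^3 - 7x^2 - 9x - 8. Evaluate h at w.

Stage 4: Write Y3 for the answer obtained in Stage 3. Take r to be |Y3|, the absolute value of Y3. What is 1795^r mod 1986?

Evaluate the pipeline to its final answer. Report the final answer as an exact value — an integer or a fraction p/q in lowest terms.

Stage 1: cross terms: (-12*-30 - 37*3)=249, (37*-7 - 23*-30)=431, (23*38 - -2*-7)=860, (-2*40 - -5*38)=110, (-5*15 - -30*40)=1125, (-30*3 - -12*15)=90; twice the area = |2865| = 2865; area = 2865/2; answer 2865/2
Stage 2: Y1 = 2865/2; threaded value p + q = 2867; d = 2963; 2963 is prime, so its only divisors are 1 and 2963; sigma = 1 + 2963 = 2964; answer 2964
Stage 3: Y2 = 2964; w = -30; 2*(-30)^4 + 4*(-30)^3 - 7*(-30)^2 - 9*(-30)^1 - 8 = (1620000) + (-108000) + (-6300) + (270) + (-8) = 1505962; answer 1505962
Stage 4: Y3 = 1505962; r = 1505962; squarings mod 1986: 1795^1=1795, 1795^2=733, 1795^4=1069, 1795^8=811, 1795^16=355, 1795^32=907, 1795^64=445, 1795^128=1411, 1795^256=949, 1795^512=943, 1795^1024=1507, 1795^2048=1051, 1795^4096=385, 1795^8192=1261, 1795^16384=1321, 1795^32768=1333, 1795^65536=1405, 1795^131072=1927, 1795^262144=1495, 1795^524288=775, 1795^1048576=853; 1795^1505962 = 1795^2 * 1795^8 * 1795^32 * 1795^128 * 1795^512 * 1795^2048 * 1795^4096 * 1795^8192 * 1795^16384 * 1795^32768 * 1795^131072 * 1795^262144 * 1795^1048576 = 895 (mod 1986); answer 895

895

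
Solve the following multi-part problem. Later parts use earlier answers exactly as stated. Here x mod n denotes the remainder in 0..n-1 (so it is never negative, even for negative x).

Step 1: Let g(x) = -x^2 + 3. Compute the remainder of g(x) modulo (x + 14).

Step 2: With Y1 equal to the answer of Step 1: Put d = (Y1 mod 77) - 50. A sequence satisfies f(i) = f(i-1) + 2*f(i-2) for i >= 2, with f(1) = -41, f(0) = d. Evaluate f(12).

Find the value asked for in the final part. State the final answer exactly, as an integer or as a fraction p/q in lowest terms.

-72357

Step 1: remainder = value at the root: -1*(-14)^2 + 3 = (-196) + (3) = -193; answer -193
Step 2: Y1 = -193; d = -12; f(2) = 1*(-41) + 2*(-12) = -65; iterating: f(2)=-65, f(3)=-147, f(4)=-277, f(5)=-571, f(6)=-1125, f(7)=-2267, f(8)=-4517, f(9)=-9051, f(10)=-18085, f(11)=-36187, f(12)=-72357; answer -72357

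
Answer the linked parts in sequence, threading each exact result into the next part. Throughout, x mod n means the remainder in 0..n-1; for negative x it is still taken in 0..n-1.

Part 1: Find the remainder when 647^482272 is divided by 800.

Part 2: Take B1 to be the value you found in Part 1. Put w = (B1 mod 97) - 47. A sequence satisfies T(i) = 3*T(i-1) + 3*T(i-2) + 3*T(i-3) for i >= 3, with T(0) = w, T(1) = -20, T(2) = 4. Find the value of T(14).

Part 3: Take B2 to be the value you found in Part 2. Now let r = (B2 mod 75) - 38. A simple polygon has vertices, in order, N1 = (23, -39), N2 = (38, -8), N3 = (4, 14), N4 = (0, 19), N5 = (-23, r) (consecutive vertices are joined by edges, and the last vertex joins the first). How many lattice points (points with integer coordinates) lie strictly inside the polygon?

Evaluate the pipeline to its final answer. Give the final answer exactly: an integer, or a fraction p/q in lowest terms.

2071

Part 1: squarings mod 800: 647^1=647, 647^2=209, 647^4=481, 647^8=161, 647^16=321, 647^32=641, 647^64=481, 647^128=161, 647^256=321, 647^512=641, 647^1024=481, 647^2048=161, 647^4096=321, 647^8192=641, 647^16384=481, 647^32768=161, 647^65536=321, 647^131072=641, 647^262144=481; 647^482272 = 647^32 * 647^64 * 647^128 * 647^256 * 647^512 * 647^2048 * 647^4096 * 647^16384 * 647^65536 * 647^131072 * 647^262144 = 641 (mod 800); answer 641
Part 2: B1 = 641; w = 12; T(3) = 3*(4) + 3*(-20) + 3*(12) = -12; iterating: T(3)=-12, T(4)=-84, T(5)=-276, T(6)=-1116, T(7)=-4428, T(8)=-17460, T(9)=-69012, T(10)=-272700, T(11)=-1077516, T(12)=-4257684, T(13)=-16823700, T(14)=-66476700; answer -66476700
Part 3: B2 = -66476700; r = -38; cross terms: (23*-8 - 38*-39)=1298, (38*14 - 4*-8)=564, (4*19 - 0*14)=76, (0*-38 - -23*19)=437, (-23*-39 - 23*-38)=1771; twice the area = |4146| = 4146; area = 2073; boundary points = 1 + 2 + 1 + 1 + 1 = 6; strictly interior points = area - boundary/2 + 1 = 2071; answer 2071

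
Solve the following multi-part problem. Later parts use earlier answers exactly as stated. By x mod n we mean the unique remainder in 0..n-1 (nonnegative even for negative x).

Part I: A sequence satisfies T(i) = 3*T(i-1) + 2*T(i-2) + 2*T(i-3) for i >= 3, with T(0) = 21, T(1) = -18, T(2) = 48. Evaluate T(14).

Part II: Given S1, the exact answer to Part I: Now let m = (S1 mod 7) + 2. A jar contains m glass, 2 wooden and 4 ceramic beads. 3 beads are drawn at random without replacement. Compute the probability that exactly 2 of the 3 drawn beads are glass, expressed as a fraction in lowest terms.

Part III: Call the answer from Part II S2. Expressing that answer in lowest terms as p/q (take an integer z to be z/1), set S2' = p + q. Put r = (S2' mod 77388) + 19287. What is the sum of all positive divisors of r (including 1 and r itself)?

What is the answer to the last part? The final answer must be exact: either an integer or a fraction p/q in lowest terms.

Part I: T(3) = 3*(48) + 2*(-18) + 2*(21) = 150; iterating: T(3)=150, T(4)=510, T(5)=1926, T(6)=7098, T(7)=26166, T(8)=96546, T(9)=356166, T(10)=1313922, T(11)=4847190, T(12)=17881746, T(13)=65967462, T(14)=243360258; answer 243360258
Part II: S1 = 243360258; m = 3; total draws C(9,3) = 84; favorable C(3,2)*C(6,1) = 18; P = 3/14; answer 3/14
Part III: S2 = 3/14; threaded value p + q = 17; r = 19304; 19304 = 2^3 * 19 * 127; sigma = (1 + 2 + 4 + 8) * (1 + 19) * (1 + 127) = 15 * 20 * 128 = 38400; answer 38400

38400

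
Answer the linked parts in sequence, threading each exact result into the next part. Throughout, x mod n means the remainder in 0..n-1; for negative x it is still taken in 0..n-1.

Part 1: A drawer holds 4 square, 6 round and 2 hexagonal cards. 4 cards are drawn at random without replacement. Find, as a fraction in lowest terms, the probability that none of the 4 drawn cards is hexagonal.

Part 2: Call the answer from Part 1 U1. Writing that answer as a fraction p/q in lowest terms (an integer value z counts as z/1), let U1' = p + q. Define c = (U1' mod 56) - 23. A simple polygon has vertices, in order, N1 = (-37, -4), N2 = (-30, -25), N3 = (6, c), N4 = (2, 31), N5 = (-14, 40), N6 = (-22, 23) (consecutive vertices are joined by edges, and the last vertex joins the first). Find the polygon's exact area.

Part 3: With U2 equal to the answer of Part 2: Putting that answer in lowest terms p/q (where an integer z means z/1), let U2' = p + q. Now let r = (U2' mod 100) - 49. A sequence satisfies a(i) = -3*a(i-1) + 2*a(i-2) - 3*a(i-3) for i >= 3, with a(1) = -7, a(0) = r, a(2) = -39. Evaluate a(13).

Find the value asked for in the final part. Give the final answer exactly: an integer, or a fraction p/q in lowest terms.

-2371852

Part 1: total draws C(12,4) = 495; favorable C(10,4) = 210; P = 14/33; answer 14/33
Part 2: U1 = 14/33; threaded value p + q = 47; c = 24; cross terms: (-37*-25 - -30*-4)=805, (-30*24 - 6*-25)=-570, (6*31 - 2*24)=138, (2*40 - -14*31)=514, (-14*23 - -22*40)=558, (-22*-4 - -37*23)=939; twice the area = |2384| = 2384; area = 1192; answer 1192
Part 3: U2 = 1192; threaded value p + q = 1193; r = 44; a(3) = -3*(-39) + 2*(-7) - 3*(44) = -29; iterating: a(3)=-29, a(4)=30, a(5)=-31, a(6)=240, a(7)=-872, a(8)=3189, a(9)=-12031, a(10)=45087, a(11)=-168890, a(12)=632937, a(13)=-2371852; answer -2371852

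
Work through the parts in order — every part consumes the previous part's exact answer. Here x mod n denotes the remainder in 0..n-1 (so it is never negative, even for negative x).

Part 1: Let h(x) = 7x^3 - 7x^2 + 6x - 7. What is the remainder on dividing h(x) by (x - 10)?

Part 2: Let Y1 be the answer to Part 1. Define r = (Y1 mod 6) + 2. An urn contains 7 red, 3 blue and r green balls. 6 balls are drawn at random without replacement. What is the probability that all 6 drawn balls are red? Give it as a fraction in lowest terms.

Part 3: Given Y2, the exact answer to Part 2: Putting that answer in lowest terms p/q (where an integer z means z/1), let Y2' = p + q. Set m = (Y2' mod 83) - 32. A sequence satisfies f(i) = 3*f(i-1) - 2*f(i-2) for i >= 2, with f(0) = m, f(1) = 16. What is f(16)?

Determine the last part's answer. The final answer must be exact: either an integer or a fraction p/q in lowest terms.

Part 1: remainder = value at the root: 7*(10)^3 - 7*(10)^2 + 6*(10)^1 - 7 = (7000) + (-700) + (60) + (-7) = 6353; answer 6353
Part 2: Y1 = 6353; r = 7; total draws C(17,6) = 12376; favorable C(7,6) = 7; P = 1/1768; answer 1/1768
Part 3: Y2 = 1/1768; threaded value p + q = 1769; m = -6; f(2) = 3*(16) - 2*(-6) = 60; iterating: f(2)=60, f(3)=148, f(4)=324, f(5)=676, f(6)=1380, f(7)=2788, f(8)=5604, f(9)=11236, f(10)=22500, f(11)=45028, f(12)=90084, f(13)=180196, f(14)=360420, f(15)=720868, f(16)=1441764; answer 1441764

1441764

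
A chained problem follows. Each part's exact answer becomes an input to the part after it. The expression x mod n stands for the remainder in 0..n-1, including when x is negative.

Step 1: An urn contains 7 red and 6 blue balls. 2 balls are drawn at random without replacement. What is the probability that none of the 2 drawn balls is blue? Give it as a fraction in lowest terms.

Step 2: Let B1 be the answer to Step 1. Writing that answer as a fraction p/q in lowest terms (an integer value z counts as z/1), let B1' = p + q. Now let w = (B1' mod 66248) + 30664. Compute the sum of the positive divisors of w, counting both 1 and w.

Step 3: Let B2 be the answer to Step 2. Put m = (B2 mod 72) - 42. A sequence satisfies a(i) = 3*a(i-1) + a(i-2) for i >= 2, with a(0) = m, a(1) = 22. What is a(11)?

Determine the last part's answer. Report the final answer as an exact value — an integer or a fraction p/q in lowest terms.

Step 1: total draws C(13,2) = 78; favorable C(7,2) = 21; P = 7/26; answer 7/26
Step 2: B1 = 7/26; threaded value p + q = 33; w = 30697; 30697 is prime, so its only divisors are 1 and 30697; sigma = 1 + 30697 = 30698; answer 30698
Step 3: B2 = 30698; m = -16; a(2) = 3*(22) + 1*(-16) = 50; iterating: a(2)=50, a(3)=172, a(4)=566, a(5)=1870, a(6)=6176, a(7)=20398, a(8)=67370, a(9)=222508, a(10)=734894, a(11)=2427190; answer 2427190

2427190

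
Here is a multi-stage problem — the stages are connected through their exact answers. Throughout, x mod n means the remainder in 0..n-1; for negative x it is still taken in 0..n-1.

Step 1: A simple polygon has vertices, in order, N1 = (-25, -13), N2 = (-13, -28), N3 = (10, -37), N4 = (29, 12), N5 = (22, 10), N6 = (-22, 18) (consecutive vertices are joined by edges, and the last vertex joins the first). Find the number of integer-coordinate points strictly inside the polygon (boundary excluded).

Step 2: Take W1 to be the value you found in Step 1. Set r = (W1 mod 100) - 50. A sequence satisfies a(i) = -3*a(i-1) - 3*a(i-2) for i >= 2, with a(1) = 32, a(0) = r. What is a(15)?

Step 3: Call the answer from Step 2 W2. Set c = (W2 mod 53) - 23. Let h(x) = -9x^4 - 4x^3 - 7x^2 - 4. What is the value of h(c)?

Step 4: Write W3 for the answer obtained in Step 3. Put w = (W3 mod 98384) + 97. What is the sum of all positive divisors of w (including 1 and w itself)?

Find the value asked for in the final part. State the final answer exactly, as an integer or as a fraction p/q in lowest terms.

35030

Step 1: cross terms: (-25*-28 - -13*-13)=531, (-13*-37 - 10*-28)=761, (10*12 - 29*-37)=1193, (29*10 - 22*12)=26, (22*18 - -22*10)=616, (-22*-13 - -25*18)=736; twice the area = |3863| = 3863; area = 3863/2; boundary points = 3 + 1 + 1 + 1 + 4 + 1 = 11; strictly interior points = area - boundary/2 + 1 = 1927; answer 1927
Step 2: W1 = 1927; r = -23; a(2) = -3*(32) - 3*(-23) = -27; iterating: a(2)=-27, a(3)=-15, a(4)=126, a(5)=-333, a(6)=621, a(7)=-864, a(8)=729, a(9)=405, a(10)=-3402, a(11)=8991, a(12)=-16767, a(13)=23328, a(14)=-19683, a(15)=-10935; answer -10935
Step 3: W2 = -10935; c = 13; -9*(13)^4 - 4*(13)^3 - 7*(13)^2 - 4 = (-257049) + (-8788) + (-1183) + (-4) = -267024; answer -267024
Step 4: W3 = -267024; w = 28225; 28225 = 5^2 * 1129; sigma = (1 + 5 + 25) * (1 + 1129) = 31 * 1130 = 35030; answer 35030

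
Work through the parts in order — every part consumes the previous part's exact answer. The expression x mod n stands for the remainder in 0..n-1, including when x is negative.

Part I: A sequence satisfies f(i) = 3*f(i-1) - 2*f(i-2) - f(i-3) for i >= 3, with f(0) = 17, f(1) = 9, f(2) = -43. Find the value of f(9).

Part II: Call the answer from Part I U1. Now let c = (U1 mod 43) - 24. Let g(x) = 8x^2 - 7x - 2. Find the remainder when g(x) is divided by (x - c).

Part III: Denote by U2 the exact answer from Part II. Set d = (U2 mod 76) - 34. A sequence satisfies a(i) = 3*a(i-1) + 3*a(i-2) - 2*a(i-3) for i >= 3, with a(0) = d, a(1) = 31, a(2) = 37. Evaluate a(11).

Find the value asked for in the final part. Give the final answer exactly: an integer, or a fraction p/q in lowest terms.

3907765

Part I: f(3) = 3*(-43) - 2*(9) - 1*(17) = -164; iterating: f(3)=-164, f(4)=-415, f(5)=-874, f(6)=-1628, f(7)=-2721, f(8)=-4033, f(9)=-5029; answer -5029
Part II: U1 = -5029; c = -22; remainder = value at the root: 8*(-22)^2 - 7*(-22)^1 - 2 = (3872) + (154) + (-2) = 4024; answer 4024
Part III: U2 = 4024; d = 38; a(3) = 3*(37) + 3*(31) - 2*(38) = 128; iterating: a(3)=128, a(4)=433, a(5)=1609, a(6)=5870, a(7)=21571, a(8)=79105, a(9)=290288, a(10)=1065037, a(11)=3907765; answer 3907765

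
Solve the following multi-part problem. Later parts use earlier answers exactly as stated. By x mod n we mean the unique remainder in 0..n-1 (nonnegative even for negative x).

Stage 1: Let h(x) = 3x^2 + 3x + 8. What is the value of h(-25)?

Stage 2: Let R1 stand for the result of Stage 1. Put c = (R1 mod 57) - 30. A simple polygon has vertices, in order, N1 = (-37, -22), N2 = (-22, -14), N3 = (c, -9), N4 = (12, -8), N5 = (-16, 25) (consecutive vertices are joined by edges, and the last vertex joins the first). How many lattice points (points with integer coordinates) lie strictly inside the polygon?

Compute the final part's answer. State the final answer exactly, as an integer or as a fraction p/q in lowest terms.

Stage 1: 3*(-25)^2 + 3*(-25)^1 + 8 = (1875) + (-75) + (8) = 1808; answer 1808
Stage 2: R1 = 1808; c = 11; cross terms: (-37*-14 - -22*-22)=34, (-22*-9 - 11*-14)=352, (11*-8 - 12*-9)=20, (12*25 - -16*-8)=172, (-16*-22 - -37*25)=1277; twice the area = |1855| = 1855; area = 1855/2; boundary points = 1 + 1 + 1 + 1 + 1 = 5; strictly interior points = area - boundary/2 + 1 = 926; answer 926

926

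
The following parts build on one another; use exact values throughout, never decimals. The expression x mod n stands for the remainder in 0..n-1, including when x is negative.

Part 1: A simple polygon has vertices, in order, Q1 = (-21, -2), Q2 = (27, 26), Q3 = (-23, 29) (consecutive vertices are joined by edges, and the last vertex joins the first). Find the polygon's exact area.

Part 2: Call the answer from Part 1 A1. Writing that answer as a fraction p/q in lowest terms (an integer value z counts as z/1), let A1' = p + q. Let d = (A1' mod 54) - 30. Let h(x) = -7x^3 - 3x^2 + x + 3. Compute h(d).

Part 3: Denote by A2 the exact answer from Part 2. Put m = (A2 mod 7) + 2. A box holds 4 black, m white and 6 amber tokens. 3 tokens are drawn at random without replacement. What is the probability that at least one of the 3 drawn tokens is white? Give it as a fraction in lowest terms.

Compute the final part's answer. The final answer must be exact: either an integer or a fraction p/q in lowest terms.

Part 1: cross terms: (-21*26 - 27*-2)=-492, (27*29 - -23*26)=1381, (-23*-2 - -21*29)=655; twice the area = |1544| = 1544; area = 772; answer 772
Part 2: A1 = 772; threaded value p + q = 773; d = -13; -7*(-13)^3 - 3*(-13)^2 + 1*(-13)^1 + 3 = (15379) + (-507) + (-13) + (3) = 14862; answer 14862
Part 3: A2 = 14862; m = 3; total draws C(13,3) = 286; complement C(10,3) = 120; favorable 286 - 120 = 166; P = 83/143; answer 83/143

83/143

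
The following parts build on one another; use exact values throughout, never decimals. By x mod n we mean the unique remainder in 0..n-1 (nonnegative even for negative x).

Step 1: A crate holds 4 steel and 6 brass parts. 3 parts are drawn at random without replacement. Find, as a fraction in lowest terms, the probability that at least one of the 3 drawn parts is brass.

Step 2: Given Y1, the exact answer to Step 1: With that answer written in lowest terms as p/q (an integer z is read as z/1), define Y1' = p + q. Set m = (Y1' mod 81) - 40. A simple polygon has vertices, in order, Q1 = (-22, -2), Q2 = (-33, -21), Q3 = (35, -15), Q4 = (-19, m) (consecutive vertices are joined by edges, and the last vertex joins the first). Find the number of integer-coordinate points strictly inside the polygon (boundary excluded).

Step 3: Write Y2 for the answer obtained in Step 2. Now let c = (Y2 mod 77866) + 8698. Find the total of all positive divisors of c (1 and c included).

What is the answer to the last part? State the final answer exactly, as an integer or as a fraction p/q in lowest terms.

Step 1: total draws C(10,3) = 120; complement C(4,3) = 4; favorable 120 - 4 = 116; P = 29/30; answer 29/30
Step 2: Y1 = 29/30; threaded value p + q = 59; m = 19; cross terms: (-22*-21 - -33*-2)=396, (-33*-15 - 35*-21)=1230, (35*19 - -19*-15)=380, (-19*-2 - -22*19)=456; twice the area = |2462| = 2462; area = 1231; boundary points = 1 + 2 + 2 + 3 = 8; strictly interior points = area - boundary/2 + 1 = 1228; answer 1228
Step 3: Y2 = 1228; c = 9926; 9926 = 2 * 7 * 709; sigma = (1 + 2) * (1 + 7) * (1 + 709) = 3 * 8 * 710 = 17040; answer 17040

17040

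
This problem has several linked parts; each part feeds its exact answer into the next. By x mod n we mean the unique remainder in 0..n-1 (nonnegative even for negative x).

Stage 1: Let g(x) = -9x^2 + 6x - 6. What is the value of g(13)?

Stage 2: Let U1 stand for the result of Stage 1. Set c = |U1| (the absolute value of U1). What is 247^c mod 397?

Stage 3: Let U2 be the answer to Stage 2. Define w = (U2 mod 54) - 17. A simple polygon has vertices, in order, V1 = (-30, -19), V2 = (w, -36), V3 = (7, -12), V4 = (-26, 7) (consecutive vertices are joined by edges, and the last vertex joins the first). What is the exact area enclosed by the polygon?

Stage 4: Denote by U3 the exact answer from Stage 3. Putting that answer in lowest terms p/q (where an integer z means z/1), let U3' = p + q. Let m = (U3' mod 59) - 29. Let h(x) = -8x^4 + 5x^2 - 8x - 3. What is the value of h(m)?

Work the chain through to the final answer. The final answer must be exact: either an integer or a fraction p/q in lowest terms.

-18910

Stage 1: -9*(13)^2 + 6*(13)^1 - 6 = (-1521) + (78) + (-6) = -1449; answer -1449
Stage 2: U1 = -1449; c = 1449; squarings mod 397: 247^1=247, 247^2=268, 247^4=364, 247^8=295, 247^16=82, 247^32=372, 247^64=228, 247^128=374, 247^256=132, 247^512=353, 247^1024=348; 247^1449 = 247^1 * 247^8 * 247^32 * 247^128 * 247^256 * 247^1024 = 335 (mod 397); answer 335
Stage 3: U2 = 335; w = -6; cross terms: (-30*-36 - -6*-19)=966, (-6*-12 - 7*-36)=324, (7*7 - -26*-12)=-263, (-26*-19 - -30*7)=704; twice the area = |1731| = 1731; area = 1731/2; answer 1731/2
Stage 4: U3 = 1731/2; threaded value p + q = 1733; m = -7; -8*(-7)^4 + 5*(-7)^2 - 8*(-7)^1 - 3 = (-19208) + (245) + (56) + (-3) = -18910; answer -18910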